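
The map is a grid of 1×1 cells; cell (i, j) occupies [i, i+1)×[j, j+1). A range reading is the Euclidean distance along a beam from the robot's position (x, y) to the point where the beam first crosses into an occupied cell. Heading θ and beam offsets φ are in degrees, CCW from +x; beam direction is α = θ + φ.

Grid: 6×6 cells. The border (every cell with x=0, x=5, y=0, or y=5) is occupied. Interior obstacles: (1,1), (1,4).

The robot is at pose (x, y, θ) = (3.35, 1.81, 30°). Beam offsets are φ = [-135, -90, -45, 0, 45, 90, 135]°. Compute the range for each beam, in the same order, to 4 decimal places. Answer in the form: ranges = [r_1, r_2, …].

ranges = [0.8386, 0.9353, 1.7082, 1.9053, 3.3025, 2.7000, 2.4329]

beam 1: φ=-135°, α=255°
  direction (-0.2588, -0.9659); cell (3,1); t to first gridline: x 1.3523, y 0.8386 (then +3.8637 / +1.0353)
    (3,0) via y @ 0.8386  # hit
  → r_1 = 0.8386
beam 2: φ=-90°, α=300°
  direction (0.5000, -0.8660); cell (3,1); t to first gridline: x 1.3000, y 0.9353 (then +2.0000 / +1.1547)
    (3,0) via y @ 0.9353  # hit
  → r_2 = 0.9353
beam 3: φ=-45°, α=345°
  direction (0.9659, -0.2588); cell (3,1); t to first gridline: x 0.6729, y 3.1296 (then +1.0353 / +3.8637)
    (4,1) via x @ 0.6729
    (5,1) via x @ 1.7082  # hit
  → r_3 = 1.7082
beam 4: φ=0°, α=30°
  direction (0.8660, 0.5000); cell (3,1); t to first gridline: x 0.7506, y 0.3800 (then +1.1547 / +2.0000)
    (3,2) via y @ 0.3800
    (4,2) via x @ 0.7506
    (5,2) via x @ 1.9053  # hit
  → r_4 = 1.9053
beam 5: φ=45°, α=75°
  direction (0.2588, 0.9659); cell (3,1); t to first gridline: x 2.5114, y 0.1967 (then +3.8637 / +1.0353)
    (3,2) via y @ 0.1967
    (3,3) via y @ 1.2320
    (3,4) via y @ 2.2673
    (4,4) via x @ 2.5114
    (4,5) via y @ 3.3025  # hit
  → r_5 = 3.3025
beam 6: φ=90°, α=120°
  direction (-0.5000, 0.8660); cell (3,1); t to first gridline: x 0.7000, y 0.2194 (then +2.0000 / +1.1547)
    (3,2) via y @ 0.2194
    (2,2) via x @ 0.7000
    (2,3) via y @ 1.3741
    (2,4) via y @ 2.5288
    (1,4) via x @ 2.7000  # hit
  → r_6 = 2.7000
beam 7: φ=135°, α=165°
  direction (-0.9659, 0.2588); cell (3,1); t to first gridline: x 0.3623, y 0.7341 (then +1.0353 / +3.8637)
    (2,1) via x @ 0.3623
    (2,2) via y @ 0.7341
    (1,2) via x @ 1.3976
    (0,2) via x @ 2.4329  # hit
  → r_7 = 2.4329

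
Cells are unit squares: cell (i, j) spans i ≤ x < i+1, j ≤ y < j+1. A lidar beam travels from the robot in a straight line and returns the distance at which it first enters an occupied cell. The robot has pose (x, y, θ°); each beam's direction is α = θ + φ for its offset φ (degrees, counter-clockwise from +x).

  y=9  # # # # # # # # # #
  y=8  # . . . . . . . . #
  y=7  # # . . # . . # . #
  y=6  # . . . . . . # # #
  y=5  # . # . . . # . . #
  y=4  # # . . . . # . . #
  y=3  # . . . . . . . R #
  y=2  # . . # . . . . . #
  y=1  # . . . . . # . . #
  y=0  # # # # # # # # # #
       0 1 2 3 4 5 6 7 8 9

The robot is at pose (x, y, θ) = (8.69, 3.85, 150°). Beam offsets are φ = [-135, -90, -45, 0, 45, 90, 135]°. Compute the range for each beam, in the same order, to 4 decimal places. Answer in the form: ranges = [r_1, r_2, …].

beam 1: φ=-135°, α=15°
  cosα=0.9659 sinα=0.2588 | (8,3) | tMaxX 0.3209 tMaxY 0.5796 | tΔX 1.0353 tΔY 3.8637
    t=0.3209 [x] (9,3) — stop
  → r_1 = 0.3209
beam 2: φ=-90°, α=60°
  cosα=0.5000 sinα=0.8660 | (8,3) | tMaxX 0.6200 tMaxY 0.1732 | tΔX 2.0000 tΔY 1.1547
    t=0.1732 [y] (8,4)
    t=0.6200 [x] (9,4) — stop
  → r_2 = 0.6200
beam 3: φ=-45°, α=105°
  cosα=-0.2588 sinα=0.9659 | (8,3) | tMaxX 2.6660 tMaxY 0.1553 | tΔX 3.8637 tΔY 1.0353
    t=0.1553 [y] (8,4)
    t=1.1906 [y] (8,5)
    t=2.2258 [y] (8,6) — stop
  → r_3 = 2.2258
beam 4: φ=0°, α=150°
  cosα=-0.8660 sinα=0.5000 | (8,3) | tMaxX 0.7967 tMaxY 0.3000 | tΔX 1.1547 tΔY 2.0000
    t=0.3000 [y] (8,4)
    t=0.7967 [x] (7,4)
    t=1.9514 [x] (6,4) — stop
  → r_4 = 1.9514
beam 5: φ=45°, α=195°
  cosα=-0.9659 sinα=-0.2588 | (8,3) | tMaxX 0.7143 tMaxY 3.2841 | tΔX 1.0353 tΔY 3.8637
    t=0.7143 [x] (7,3)
    t=1.7496 [x] (6,3)
    t=2.7849 [x] (5,3)
    t=3.2841 [y] (5,2)
    t=3.8202 [x] (4,2)
    t=4.8554 [x] (3,2) — stop
  → r_5 = 4.8554
beam 6: φ=90°, α=240°
  cosα=-0.5000 sinα=-0.8660 | (8,3) | tMaxX 1.3800 tMaxY 0.9815 | tΔX 2.0000 tΔY 1.1547
    t=0.9815 [y] (8,2)
    t=1.3800 [x] (7,2)
    t=2.1362 [y] (7,1)
    t=3.2909 [y] (7,0) — stop
  → r_6 = 3.2909
beam 7: φ=135°, α=285°
  cosα=0.2588 sinα=-0.9659 | (8,3) | tMaxX 1.1977 tMaxY 0.8800 | tΔX 3.8637 tΔY 1.0353
    t=0.8800 [y] (8,2)
    t=1.1977 [x] (9,2) — stop
  → r_7 = 1.1977

ranges = [0.3209, 0.6200, 2.2258, 1.9514, 4.8554, 3.2909, 1.1977]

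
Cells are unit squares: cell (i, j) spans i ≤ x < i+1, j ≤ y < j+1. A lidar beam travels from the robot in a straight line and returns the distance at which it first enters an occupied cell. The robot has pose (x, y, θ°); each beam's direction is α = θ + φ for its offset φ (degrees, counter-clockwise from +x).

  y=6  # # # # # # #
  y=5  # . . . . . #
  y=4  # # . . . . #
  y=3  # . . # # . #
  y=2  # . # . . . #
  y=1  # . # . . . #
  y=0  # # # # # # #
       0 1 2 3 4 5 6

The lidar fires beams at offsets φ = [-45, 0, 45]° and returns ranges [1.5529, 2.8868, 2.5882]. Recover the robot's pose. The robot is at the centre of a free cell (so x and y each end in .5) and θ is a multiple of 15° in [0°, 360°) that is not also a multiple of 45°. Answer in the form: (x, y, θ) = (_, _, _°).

Enumerate (i+0.5, j+0.5, θ) over the 20 free cells and 16 admissible headings. For each, cast all 3 beams and compare to the given ranges.
  (2.5, 5.5, 285°): beam 1 = 1.0000 ≠ 1.5529 ✗
  (2.5, 4.5, 255°): beam 1 = 0.5774 ≠ 1.5529 ✗
  (1.5, 1.5, 105°): beam 1 = 1.0000 ≠ 1.5529 ✗
  (3.5, 1.5, 285°): beam 1 = 0.5774 ≠ 1.5529 ✗
  (5.5, 4.5, 195°): beam 1 = 3.0000 ≠ 1.5529 ✗
  …
  (3.5, 2.5, 330°): r_1=1.5529, r_2=2.8868, r_3=2.5882 — all match ✓
Only this pose fits every beam.

(x, y, θ) = (3.5, 2.5, 330°)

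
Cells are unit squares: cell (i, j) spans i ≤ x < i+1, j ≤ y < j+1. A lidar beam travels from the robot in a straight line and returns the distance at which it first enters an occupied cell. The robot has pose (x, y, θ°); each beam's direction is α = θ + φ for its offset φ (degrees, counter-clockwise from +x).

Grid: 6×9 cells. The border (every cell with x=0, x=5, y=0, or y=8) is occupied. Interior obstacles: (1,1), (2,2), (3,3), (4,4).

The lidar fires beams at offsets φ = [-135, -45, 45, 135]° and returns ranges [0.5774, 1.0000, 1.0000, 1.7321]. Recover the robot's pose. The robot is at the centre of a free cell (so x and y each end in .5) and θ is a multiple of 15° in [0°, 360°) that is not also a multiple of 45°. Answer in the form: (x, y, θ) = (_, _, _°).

Candidates: 24 free-cell centres × 16 headings = 384 poses. Raycast each; keep the one whose scan matches to 4 dp.
  (2.5, 7.5, 30°): beam 1 = 5.6940 ≠ 0.5774 ✗
  (1.5, 2.5, 15°): beam 2 = 0.5774 ≠ 1.0000 ✗
  (2.5, 4.5, 105°): beam 1 = 1.0000 ≠ 0.5774 ✗
  …
  (4.5, 2.5, 105°): r_1=0.5774, r_2=1.0000, r_3=1.0000, r_4=1.7321 — all match ✓
Unique over the lattice → pose = (4.5, 2.5, 105°).

(x, y, θ) = (4.5, 2.5, 105°)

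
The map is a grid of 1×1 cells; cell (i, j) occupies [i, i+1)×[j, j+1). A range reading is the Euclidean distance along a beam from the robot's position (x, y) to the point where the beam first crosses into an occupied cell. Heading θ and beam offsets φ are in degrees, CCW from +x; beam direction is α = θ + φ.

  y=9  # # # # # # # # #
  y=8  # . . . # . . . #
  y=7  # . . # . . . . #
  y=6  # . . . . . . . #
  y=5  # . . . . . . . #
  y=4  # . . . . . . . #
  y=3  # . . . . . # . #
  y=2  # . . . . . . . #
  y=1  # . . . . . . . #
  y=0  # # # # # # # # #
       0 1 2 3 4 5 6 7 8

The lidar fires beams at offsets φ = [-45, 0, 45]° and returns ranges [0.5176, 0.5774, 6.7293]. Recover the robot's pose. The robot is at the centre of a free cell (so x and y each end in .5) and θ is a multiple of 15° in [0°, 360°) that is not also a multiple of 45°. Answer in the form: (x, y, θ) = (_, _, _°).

The pose lattice has 53·16 = 848 candidates. Test each by forward raycasting.
  (6.5, 2.5, 330°): beam 1 = 1.5529 ≠ 0.5176 ✗
  (1.5, 6.5, 345°): beam 1 = 6.3509 ≠ 0.5176 ✗
  (3.5, 6.5, 210°): beam 1 = 2.5882 ≠ 0.5176 ✗
  (1.5, 6.5, 330°): beam 1 = 5.6940 ≠ 0.5176 ✗
  …
  (4.5, 7.5, 210°): r_1=0.5176, r_2=0.5774, r_3=6.7293 — all match ✓
Unique over the lattice → pose = (4.5, 7.5, 210°).

(x, y, θ) = (4.5, 7.5, 210°)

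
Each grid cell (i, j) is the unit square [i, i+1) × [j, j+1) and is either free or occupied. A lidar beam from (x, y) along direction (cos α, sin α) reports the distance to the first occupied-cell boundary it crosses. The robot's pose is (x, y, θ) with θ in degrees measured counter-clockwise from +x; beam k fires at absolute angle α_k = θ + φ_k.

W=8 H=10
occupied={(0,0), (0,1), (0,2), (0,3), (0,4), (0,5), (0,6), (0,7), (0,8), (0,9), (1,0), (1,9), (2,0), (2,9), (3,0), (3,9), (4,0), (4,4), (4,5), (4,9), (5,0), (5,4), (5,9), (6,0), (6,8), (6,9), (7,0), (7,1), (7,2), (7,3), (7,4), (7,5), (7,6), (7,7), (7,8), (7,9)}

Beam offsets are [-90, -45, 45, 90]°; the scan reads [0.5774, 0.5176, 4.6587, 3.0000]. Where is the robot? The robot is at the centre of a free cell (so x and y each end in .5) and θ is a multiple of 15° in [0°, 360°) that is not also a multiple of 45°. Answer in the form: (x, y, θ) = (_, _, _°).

(x, y, θ) = (2.5, 1.5, 330°)

The pose lattice has 44·16 = 704 candidates. Test each by forward raycasting.
  (6.5, 2.5, 75°): beam 1 = 0.5176 ≠ 0.5774 ✗
  (4.5, 1.5, 195°): beam 1 = 7.7646 ≠ 0.5774 ✗
  (5.5, 2.5, 75°): beam 1 = 1.5529 ≠ 0.5774 ✗
  (3.5, 8.5, 240°): beam 1 = 1.0000 ≠ 0.5774 ✗
  …
  (2.5, 1.5, 330°): r_1=0.5774, r_2=0.5176, r_3=4.6587, r_4=3.0000 — all match ✓
Unique over the lattice → pose = (2.5, 1.5, 330°).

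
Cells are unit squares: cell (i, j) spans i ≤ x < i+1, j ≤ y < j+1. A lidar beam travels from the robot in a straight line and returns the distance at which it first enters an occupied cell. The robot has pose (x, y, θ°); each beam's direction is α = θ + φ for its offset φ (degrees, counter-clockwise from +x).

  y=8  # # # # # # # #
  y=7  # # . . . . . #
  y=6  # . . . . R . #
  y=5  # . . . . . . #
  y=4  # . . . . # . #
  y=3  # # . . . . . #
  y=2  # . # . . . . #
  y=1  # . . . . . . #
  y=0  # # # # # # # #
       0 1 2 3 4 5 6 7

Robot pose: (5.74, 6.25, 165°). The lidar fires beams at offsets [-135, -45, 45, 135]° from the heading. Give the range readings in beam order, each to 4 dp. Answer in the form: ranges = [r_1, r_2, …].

ranges = [1.4549, 2.0207, 4.5000, 2.5200]

beam 1: φ=-135°, α=30°
  d=(0.8660,0.5000)  start (5,6)  tX=0.3002 tY=1.5000  stride 1/|dx|=1.1547 1/|dy|=2.0000
    cross x-line → (6,6), t=0.3002
    cross x-line → (7,6), t=1.4549 (wall)
  → r_1 = 1.4549
beam 2: φ=-45°, α=120°
  d=(-0.5000,0.8660)  start (5,6)  tX=1.4800 tY=0.8660  stride 1/|dx|=2.0000 1/|dy|=1.1547
    cross y-line → (5,7), t=0.8660
    cross x-line → (4,7), t=1.4800
    cross y-line → (4,8), t=2.0207 (wall)
  → r_2 = 2.0207
beam 3: φ=45°, α=210°
  d=(-0.8660,-0.5000)  start (5,6)  tX=0.8545 tY=0.5000  stride 1/|dx|=1.1547 1/|dy|=2.0000
    cross y-line → (5,5), t=0.5000
    cross x-line → (4,5), t=0.8545
    cross x-line → (3,5), t=2.0092
    cross y-line → (3,4), t=2.5000
    cross x-line → (2,4), t=3.1639
    cross x-line → (1,4), t=4.3186
    cross y-line → (1,3), t=4.5000 (wall)
  → r_3 = 4.5000
beam 4: φ=135°, α=300°
  d=(0.5000,-0.8660)  start (5,6)  tX=0.5200 tY=0.2887  stride 1/|dx|=2.0000 1/|dy|=1.1547
    cross y-line → (5,5), t=0.2887
    cross x-line → (6,5), t=0.5200
    cross y-line → (6,4), t=1.4434
    cross x-line → (7,4), t=2.5200 (wall)
  → r_4 = 2.5200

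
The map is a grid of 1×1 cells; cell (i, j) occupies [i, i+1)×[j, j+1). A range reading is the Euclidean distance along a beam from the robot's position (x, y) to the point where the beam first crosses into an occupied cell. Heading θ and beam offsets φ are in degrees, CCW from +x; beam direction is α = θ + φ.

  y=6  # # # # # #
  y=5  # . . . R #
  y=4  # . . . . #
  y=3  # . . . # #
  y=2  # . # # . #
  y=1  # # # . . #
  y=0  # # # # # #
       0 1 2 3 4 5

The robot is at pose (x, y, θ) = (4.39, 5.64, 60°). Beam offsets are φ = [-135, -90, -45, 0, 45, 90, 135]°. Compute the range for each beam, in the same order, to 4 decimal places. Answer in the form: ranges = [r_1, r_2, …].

beam 1: φ=-135°, α=285°
  d=(0.2588,-0.9659)  start (4,5)  tX=2.3569 tY=0.6626  stride 1/|dx|=3.8637 1/|dy|=1.0353
    cross y-line → (4,4), t=0.6626
    cross y-line → (4,3), t=1.6979 (wall)
  → r_1 = 1.6979
beam 2: φ=-90°, α=330°
  d=(0.8660,-0.5000)  start (4,5)  tX=0.7044 tY=1.2800  stride 1/|dx|=1.1547 1/|dy|=2.0000
    cross x-line → (5,5), t=0.7044 (wall)
  → r_2 = 0.7044
beam 3: φ=-45°, α=15°
  d=(0.9659,0.2588)  start (4,5)  tX=0.6315 tY=1.3909  stride 1/|dx|=1.0353 1/|dy|=3.8637
    cross x-line → (5,5), t=0.6315 (wall)
  → r_3 = 0.6315
beam 4: φ=0°, α=60°
  d=(0.5000,0.8660)  start (4,5)  tX=1.2200 tY=0.4157  stride 1/|dx|=2.0000 1/|dy|=1.1547
    cross y-line → (4,6), t=0.4157 (wall)
  → r_4 = 0.4157
beam 5: φ=45°, α=105°
  d=(-0.2588,0.9659)  start (4,5)  tX=1.5068 tY=0.3727  stride 1/|dx|=3.8637 1/|dy|=1.0353
    cross y-line → (4,6), t=0.3727 (wall)
  → r_5 = 0.3727
beam 6: φ=90°, α=150°
  d=(-0.8660,0.5000)  start (4,5)  tX=0.4503 tY=0.7200  stride 1/|dx|=1.1547 1/|dy|=2.0000
    cross x-line → (3,5), t=0.4503
    cross y-line → (3,6), t=0.7200 (wall)
  → r_6 = 0.7200
beam 7: φ=135°, α=195°
  d=(-0.9659,-0.2588)  start (4,5)  tX=0.4038 tY=2.4728  stride 1/|dx|=1.0353 1/|dy|=3.8637
    cross x-line → (3,5), t=0.4038
    cross x-line → (2,5), t=1.4390
    cross y-line → (2,4), t=2.4728
    cross x-line → (1,4), t=2.4743
    cross x-line → (0,4), t=3.5096 (wall)
  → r_7 = 3.5096

ranges = [1.6979, 0.7044, 0.6315, 0.4157, 0.3727, 0.7200, 3.5096]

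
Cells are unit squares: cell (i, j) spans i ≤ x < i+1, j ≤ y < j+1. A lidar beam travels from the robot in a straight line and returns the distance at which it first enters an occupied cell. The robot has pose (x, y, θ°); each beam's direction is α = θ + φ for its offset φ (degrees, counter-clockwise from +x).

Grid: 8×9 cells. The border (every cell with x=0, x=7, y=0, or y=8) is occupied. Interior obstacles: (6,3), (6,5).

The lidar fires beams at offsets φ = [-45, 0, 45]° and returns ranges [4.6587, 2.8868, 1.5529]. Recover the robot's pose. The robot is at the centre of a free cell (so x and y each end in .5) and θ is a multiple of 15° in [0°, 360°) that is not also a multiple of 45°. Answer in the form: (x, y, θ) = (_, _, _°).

(x, y, θ) = (4.5, 5.5, 330°)

Candidates: 40 free-cell centres × 16 headings = 640 poses. Raycast each; keep the one whose scan matches to 4 dp.
  (2.5, 5.5, 345°): beam 1 = 5.1962 ≠ 4.6587 ✗
  (4.5, 1.5, 105°): beam 1 = 4.0415 ≠ 4.6587 ✗
  (2.5, 4.5, 150°): beam 1 = 3.6235 ≠ 4.6587 ✗
  (1.5, 5.5, 345°): beam 1 = 5.1962 ≠ 4.6587 ✗
  …
  (4.5, 5.5, 330°): r_1=4.6587, r_2=2.8868, r_3=1.5529 — all match ✓
Unique over the lattice → pose = (4.5, 5.5, 330°).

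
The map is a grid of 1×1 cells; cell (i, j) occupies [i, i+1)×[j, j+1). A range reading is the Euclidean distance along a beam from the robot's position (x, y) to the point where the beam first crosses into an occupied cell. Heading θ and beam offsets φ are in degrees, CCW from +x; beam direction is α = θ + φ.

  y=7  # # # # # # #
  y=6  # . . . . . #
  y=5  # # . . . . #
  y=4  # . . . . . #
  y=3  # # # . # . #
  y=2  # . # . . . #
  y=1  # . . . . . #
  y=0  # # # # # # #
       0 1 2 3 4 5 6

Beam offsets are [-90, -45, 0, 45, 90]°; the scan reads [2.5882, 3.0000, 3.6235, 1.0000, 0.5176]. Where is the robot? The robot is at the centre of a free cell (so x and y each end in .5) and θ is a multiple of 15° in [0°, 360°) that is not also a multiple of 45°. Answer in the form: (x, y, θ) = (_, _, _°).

Enumerate (i+0.5, j+0.5, θ) over the 25 free cells and 16 admissible headings. For each, cast all 5 beams and compare to the given ranges.
  (2.5, 6.5, 105°): beam 1 = 1.9319 ≠ 2.5882 ✗
  (2.5, 1.5, 195°): beam 1 = 0.5176 ≠ 2.5882 ✗
  (5.5, 4.5, 120°): beam 1 = 0.5774 ≠ 2.5882 ✗
  (4.5, 4.5, 120°): beam 1 = 1.7321 ≠ 2.5882 ✗
  (2.5, 1.5, 210°): beam 1 = 0.5774 ≠ 2.5882 ✗
  …
  (2.5, 6.5, 345°): r_1=2.5882, r_2=3.0000, r_3=3.6235, r_4=1.0000, r_5=0.5176 — all match ✓
Unique over the lattice → pose = (2.5, 6.5, 345°).

(x, y, θ) = (2.5, 6.5, 345°)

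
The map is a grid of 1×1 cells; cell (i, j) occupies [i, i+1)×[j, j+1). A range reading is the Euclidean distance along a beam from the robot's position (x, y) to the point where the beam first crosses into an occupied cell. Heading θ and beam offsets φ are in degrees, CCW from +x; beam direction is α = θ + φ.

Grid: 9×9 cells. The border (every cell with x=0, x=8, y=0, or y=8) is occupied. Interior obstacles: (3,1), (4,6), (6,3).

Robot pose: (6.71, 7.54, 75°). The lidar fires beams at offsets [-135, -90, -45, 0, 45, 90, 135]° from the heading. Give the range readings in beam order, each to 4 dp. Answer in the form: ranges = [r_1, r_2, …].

beam 1: φ=-135°, α=300°
  dir = (cos 300°, sin 300°) = (0.5000, -0.8660); from cell (6,7)
  next x-line at t=0.5800, next y-line at t=0.6235; Δt_x=2.0000, Δt_y=1.1547
    x: enter (7,7) at t=0.5800
    y: enter (7,6) at t=0.6235
    y: enter (7,5) at t=1.7782
    x: enter (8,5) at t=2.5800 ← occupied
  → r_1 = 2.5800
beam 2: φ=-90°, α=345°
  dir = (cos 345°, sin 345°) = (0.9659, -0.2588); from cell (6,7)
  next x-line at t=0.3002, next y-line at t=2.0864; Δt_x=1.0353, Δt_y=3.8637
    x: enter (7,7) at t=0.3002
    x: enter (8,7) at t=1.3355 ← occupied
  → r_2 = 1.3355
beam 3: φ=-45°, α=30°
  dir = (cos 30°, sin 30°) = (0.8660, 0.5000); from cell (6,7)
  next x-line at t=0.3349, next y-line at t=0.9200; Δt_x=1.1547, Δt_y=2.0000
    x: enter (7,7) at t=0.3349
    y: enter (7,8) at t=0.9200 ← occupied
  → r_3 = 0.9200
beam 4: φ=0°, α=75°
  dir = (cos 75°, sin 75°) = (0.2588, 0.9659); from cell (6,7)
  next x-line at t=1.1205, next y-line at t=0.4762; Δt_x=3.8637, Δt_y=1.0353
    y: enter (6,8) at t=0.4762 ← occupied
  → r_4 = 0.4762
beam 5: φ=45°, α=120°
  dir = (cos 120°, sin 120°) = (-0.5000, 0.8660); from cell (6,7)
  next x-line at t=1.4200, next y-line at t=0.5312; Δt_x=2.0000, Δt_y=1.1547
    y: enter (6,8) at t=0.5312 ← occupied
  → r_5 = 0.5312
beam 6: φ=90°, α=165°
  dir = (cos 165°, sin 165°) = (-0.9659, 0.2588); from cell (6,7)
  next x-line at t=0.7350, next y-line at t=1.7773; Δt_x=1.0353, Δt_y=3.8637
    x: enter (5,7) at t=0.7350
    x: enter (4,7) at t=1.7703
    y: enter (4,8) at t=1.7773 ← occupied
  → r_6 = 1.7773
beam 7: φ=135°, α=210°
  dir = (cos 210°, sin 210°) = (-0.8660, -0.5000); from cell (6,7)
  next x-line at t=0.8198, next y-line at t=1.0800; Δt_x=1.1547, Δt_y=2.0000
    x: enter (5,7) at t=0.8198
    y: enter (5,6) at t=1.0800
    x: enter (4,6) at t=1.9745 ← occupied
  → r_7 = 1.9745

ranges = [2.5800, 1.3355, 0.9200, 0.4762, 0.5312, 1.7773, 1.9745]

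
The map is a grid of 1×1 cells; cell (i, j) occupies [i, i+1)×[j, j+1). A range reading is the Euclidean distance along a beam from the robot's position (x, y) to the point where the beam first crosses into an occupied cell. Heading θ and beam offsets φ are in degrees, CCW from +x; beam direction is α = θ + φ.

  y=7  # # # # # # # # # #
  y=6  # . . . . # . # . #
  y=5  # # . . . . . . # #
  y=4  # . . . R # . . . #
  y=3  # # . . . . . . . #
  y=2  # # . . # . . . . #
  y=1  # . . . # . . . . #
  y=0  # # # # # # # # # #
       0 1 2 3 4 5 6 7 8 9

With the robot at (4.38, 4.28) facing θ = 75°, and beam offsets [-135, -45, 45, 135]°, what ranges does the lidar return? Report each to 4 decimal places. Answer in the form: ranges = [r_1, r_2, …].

beam 1: φ=-135°, α=300°
  direction (0.5000, -0.8660); cell (4,4); t to first gridline: x 1.2400, y 0.3233 (then +2.0000 / +1.1547)
    (4,3) via y @ 0.3233
    (5,3) via x @ 1.2400
    (5,2) via y @ 1.4780
    (5,1) via y @ 2.6327
    (6,1) via x @ 3.2400
    (6,0) via y @ 3.7874  # hit
  → r_1 = 3.7874
beam 2: φ=-45°, α=30°
  direction (0.8660, 0.5000); cell (4,4); t to first gridline: x 0.7159, y 1.4400 (then +1.1547 / +2.0000)
    (5,4) via x @ 0.7159  # hit
  → r_2 = 0.7159
beam 3: φ=45°, α=120°
  direction (-0.5000, 0.8660); cell (4,4); t to first gridline: x 0.7600, y 0.8314 (then +2.0000 / +1.1547)
    (3,4) via x @ 0.7600
    (3,5) via y @ 0.8314
    (3,6) via y @ 1.9861
    (2,6) via x @ 2.7600
    (2,7) via y @ 3.1408  # hit
  → r_3 = 3.1408
beam 4: φ=135°, α=210°
  direction (-0.8660, -0.5000); cell (4,4); t to first gridline: x 0.4388, y 0.5600 (then +1.1547 / +2.0000)
    (3,4) via x @ 0.4388
    (3,3) via y @ 0.5600
    (2,3) via x @ 1.5935
    (2,2) via y @ 2.5600
    (1,2) via x @ 2.7482  # hit
  → r_4 = 2.7482

ranges = [3.7874, 0.7159, 3.1408, 2.7482]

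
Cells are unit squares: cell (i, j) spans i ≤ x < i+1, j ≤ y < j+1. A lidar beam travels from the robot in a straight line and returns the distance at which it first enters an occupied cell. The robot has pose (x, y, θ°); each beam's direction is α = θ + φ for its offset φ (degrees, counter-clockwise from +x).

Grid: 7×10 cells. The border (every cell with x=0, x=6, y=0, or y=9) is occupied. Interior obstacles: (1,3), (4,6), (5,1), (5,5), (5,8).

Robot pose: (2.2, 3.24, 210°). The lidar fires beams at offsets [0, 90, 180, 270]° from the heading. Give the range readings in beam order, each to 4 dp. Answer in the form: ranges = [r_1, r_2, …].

beam 1: φ=0°, α=210°
  cosα=-0.8660 sinα=-0.5000 | (2,3) | tMaxX 0.2309 tMaxY 0.4800 | tΔX 1.1547 tΔY 2.0000
    t=0.2309 [x] (1,3) — stop
  → r_1 = 0.2309
beam 2: φ=90°, α=300°
  cosα=0.5000 sinα=-0.8660 | (2,3) | tMaxX 1.6000 tMaxY 0.2771 | tΔX 2.0000 tΔY 1.1547
    t=0.2771 [y] (2,2)
    t=1.4318 [y] (2,1)
    t=1.6000 [x] (3,1)
    t=2.5865 [y] (3,0) — stop
  → r_2 = 2.5865
beam 3: φ=180°, α=30°
  cosα=0.8660 sinα=0.5000 | (2,3) | tMaxX 0.9238 tMaxY 1.5200 | tΔX 1.1547 tΔY 2.0000
    t=0.9238 [x] (3,3)
    t=1.5200 [y] (3,4)
    t=2.0785 [x] (4,4)
    t=3.2332 [x] (5,4)
    t=3.5200 [y] (5,5) — stop
  → r_3 = 3.5200
beam 4: φ=270°, α=120°
  cosα=-0.5000 sinα=0.8660 | (2,3) | tMaxX 0.4000 tMaxY 0.8776 | tΔX 2.0000 tΔY 1.1547
    t=0.4000 [x] (1,3) — stop
  → r_4 = 0.4000

ranges = [0.2309, 2.5865, 3.5200, 0.4000]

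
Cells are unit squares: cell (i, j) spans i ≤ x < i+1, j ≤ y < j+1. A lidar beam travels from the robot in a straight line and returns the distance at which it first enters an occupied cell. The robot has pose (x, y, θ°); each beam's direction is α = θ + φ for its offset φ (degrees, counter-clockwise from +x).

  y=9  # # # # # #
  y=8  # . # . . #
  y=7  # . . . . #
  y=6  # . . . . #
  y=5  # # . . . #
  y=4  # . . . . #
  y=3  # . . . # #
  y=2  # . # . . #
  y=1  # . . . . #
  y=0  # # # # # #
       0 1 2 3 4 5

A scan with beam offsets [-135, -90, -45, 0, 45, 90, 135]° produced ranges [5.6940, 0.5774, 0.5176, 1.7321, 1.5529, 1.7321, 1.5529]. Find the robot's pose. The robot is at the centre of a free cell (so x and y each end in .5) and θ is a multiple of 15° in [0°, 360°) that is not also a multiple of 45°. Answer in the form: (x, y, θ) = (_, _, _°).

(x, y, θ) = (3.5, 2.5, 240°)

The pose lattice has 28·16 = 448 candidates. Test each by forward raycasting.
  (4.5, 1.5, 60°): beam 1 = 0.5176 ≠ 5.6940 ✗
  (1.5, 1.5, 60°): beam 1 = 0.5176 ≠ 5.6940 ✗
  (4.5, 8.5, 60°): beam 1 = 1.9319 ≠ 5.6940 ✗
  (1.5, 2.5, 345°): beam 1 = 0.5774 ≠ 5.6940 ✗
  …
  (3.5, 2.5, 240°): r_1=5.6940, r_2=0.5774, r_3=0.5176, r_4=1.7321, r_5=1.5529, r_6=1.7321, r_7=1.5529 — all match ✓
Only this pose fits every beam.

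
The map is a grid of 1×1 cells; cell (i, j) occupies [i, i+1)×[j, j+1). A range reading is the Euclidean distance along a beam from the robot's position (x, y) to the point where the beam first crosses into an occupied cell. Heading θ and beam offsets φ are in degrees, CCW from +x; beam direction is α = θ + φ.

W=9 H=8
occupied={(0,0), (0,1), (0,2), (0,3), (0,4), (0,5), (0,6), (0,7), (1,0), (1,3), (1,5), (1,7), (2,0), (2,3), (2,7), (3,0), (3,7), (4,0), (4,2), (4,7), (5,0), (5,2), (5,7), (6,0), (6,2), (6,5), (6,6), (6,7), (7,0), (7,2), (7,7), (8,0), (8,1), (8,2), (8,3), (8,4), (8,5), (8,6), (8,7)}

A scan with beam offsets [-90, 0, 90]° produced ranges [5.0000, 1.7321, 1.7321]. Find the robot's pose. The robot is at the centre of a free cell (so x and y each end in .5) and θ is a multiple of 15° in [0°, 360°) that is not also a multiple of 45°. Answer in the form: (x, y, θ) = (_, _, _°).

(x, y, θ) = (6.5, 4.5, 240°)

Enumerate (i+0.5, j+0.5, θ) over the 33 free cells and 16 admissible headings. For each, cast all 3 beams and compare to the given ranges.
  (6.5, 3.5, 30°): beam 1 = 0.5774 ≠ 5.0000 ✗
  (7.5, 3.5, 105°): beam 1 = 0.5176 ≠ 5.0000 ✗
  (2.5, 2.5, 285°): beam 1 = 1.5529 ≠ 5.0000 ✗
  …
  (6.5, 4.5, 240°): r_1=5.0000, r_2=1.7321, r_3=1.7321 — all match ✓
No second candidate reproduces the full scan.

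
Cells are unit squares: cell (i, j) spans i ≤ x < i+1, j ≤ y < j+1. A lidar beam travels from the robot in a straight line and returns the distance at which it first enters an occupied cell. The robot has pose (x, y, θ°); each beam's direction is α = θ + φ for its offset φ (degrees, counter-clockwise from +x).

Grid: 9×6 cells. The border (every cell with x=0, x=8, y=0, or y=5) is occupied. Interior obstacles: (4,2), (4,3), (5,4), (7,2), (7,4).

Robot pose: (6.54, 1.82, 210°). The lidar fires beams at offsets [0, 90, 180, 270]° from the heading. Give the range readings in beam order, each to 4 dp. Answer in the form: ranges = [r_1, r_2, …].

ranges = [1.6400, 0.9469, 0.5312, 2.5172]

beam 1: φ=0°, α=210°
  cosα=-0.8660 sinα=-0.5000 | (6,1) | tMaxX 0.6235 tMaxY 1.6400 | tΔX 1.1547 tΔY 2.0000
    t=0.6235 [x] (5,1)
    t=1.6400 [y] (5,0) — stop
  → r_1 = 1.6400
beam 2: φ=90°, α=300°
  cosα=0.5000 sinα=-0.8660 | (6,1) | tMaxX 0.9200 tMaxY 0.9469 | tΔX 2.0000 tΔY 1.1547
    t=0.9200 [x] (7,1)
    t=0.9469 [y] (7,0) — stop
  → r_2 = 0.9469
beam 3: φ=180°, α=30°
  cosα=0.8660 sinα=0.5000 | (6,1) | tMaxX 0.5312 tMaxY 0.3600 | tΔX 1.1547 tΔY 2.0000
    t=0.3600 [y] (6,2)
    t=0.5312 [x] (7,2) — stop
  → r_3 = 0.5312
beam 4: φ=270°, α=120°
  cosα=-0.5000 sinα=0.8660 | (6,1) | tMaxX 1.0800 tMaxY 0.2078 | tΔX 2.0000 tΔY 1.1547
    t=0.2078 [y] (6,2)
    t=1.0800 [x] (5,2)
    t=1.3625 [y] (5,3)
    t=2.5172 [y] (5,4) — stop
  → r_4 = 2.5172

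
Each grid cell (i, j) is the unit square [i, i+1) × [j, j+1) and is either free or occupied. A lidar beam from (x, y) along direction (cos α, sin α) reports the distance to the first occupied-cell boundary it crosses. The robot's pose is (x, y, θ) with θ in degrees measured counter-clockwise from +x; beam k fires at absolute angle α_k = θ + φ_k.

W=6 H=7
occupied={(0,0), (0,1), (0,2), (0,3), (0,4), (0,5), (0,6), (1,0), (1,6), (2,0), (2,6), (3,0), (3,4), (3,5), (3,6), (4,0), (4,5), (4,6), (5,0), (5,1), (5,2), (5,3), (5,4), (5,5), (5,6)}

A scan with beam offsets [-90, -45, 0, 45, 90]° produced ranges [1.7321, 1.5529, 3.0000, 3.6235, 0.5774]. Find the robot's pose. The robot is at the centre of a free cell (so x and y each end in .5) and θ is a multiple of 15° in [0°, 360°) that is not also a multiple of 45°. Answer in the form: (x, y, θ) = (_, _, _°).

Enumerate (i+0.5, j+0.5, θ) over the 17 free cells and 16 admissible headings. For each, cast all 5 beams and compare to the given ranges.
  (4.5, 1.5, 255°): beam 1 = 3.6235 ≠ 1.7321 ✗
  (4.5, 4.5, 240°): beam 1 = 0.5774 ≠ 1.7321 ✗
  (1.5, 4.5, 300°): beam 1 = 0.5774 ≠ 1.7321 ✗
  (2.5, 2.5, 285°): beam 1 = 1.5529 ≠ 1.7321 ✗
  …
  (2.5, 4.5, 240°): r_1=1.7321, r_2=1.5529, r_3=3.0000, r_4=3.6235, r_5=0.5774 — all match ✓
No second candidate reproduces the full scan.

(x, y, θ) = (2.5, 4.5, 240°)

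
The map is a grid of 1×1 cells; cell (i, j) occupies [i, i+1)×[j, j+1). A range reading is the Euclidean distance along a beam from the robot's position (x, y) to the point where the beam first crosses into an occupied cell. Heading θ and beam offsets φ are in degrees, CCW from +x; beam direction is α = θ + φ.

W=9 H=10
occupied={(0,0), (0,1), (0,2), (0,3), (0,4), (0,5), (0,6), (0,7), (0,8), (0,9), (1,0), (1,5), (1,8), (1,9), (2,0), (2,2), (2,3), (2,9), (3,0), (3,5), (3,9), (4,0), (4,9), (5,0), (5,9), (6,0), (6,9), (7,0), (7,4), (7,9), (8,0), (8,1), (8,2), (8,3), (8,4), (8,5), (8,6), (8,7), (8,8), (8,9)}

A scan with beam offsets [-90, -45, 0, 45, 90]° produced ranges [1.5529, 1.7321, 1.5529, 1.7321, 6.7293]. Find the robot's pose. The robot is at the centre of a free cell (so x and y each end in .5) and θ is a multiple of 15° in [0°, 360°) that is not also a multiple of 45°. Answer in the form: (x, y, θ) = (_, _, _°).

Enumerate (i+0.5, j+0.5, θ) over the 50 free cells and 16 admissible headings. For each, cast all 5 beams and compare to the given ranges.
  (6.5, 7.5, 195°): beam 2 = 3.0000 ≠ 1.7321 ✗
  (7.5, 8.5, 120°): beam 1 = 0.5774 ≠ 1.5529 ✗
  (4.5, 6.5, 75°): beam 1 = 3.6235 ≠ 1.5529 ✗
  …
  (6.5, 2.5, 15°): r_1=1.5529, r_2=1.7321, r_3=1.5529, r_4=1.7321, r_5=6.7293 — all match ✓
No second candidate reproduces the full scan.

(x, y, θ) = (6.5, 2.5, 15°)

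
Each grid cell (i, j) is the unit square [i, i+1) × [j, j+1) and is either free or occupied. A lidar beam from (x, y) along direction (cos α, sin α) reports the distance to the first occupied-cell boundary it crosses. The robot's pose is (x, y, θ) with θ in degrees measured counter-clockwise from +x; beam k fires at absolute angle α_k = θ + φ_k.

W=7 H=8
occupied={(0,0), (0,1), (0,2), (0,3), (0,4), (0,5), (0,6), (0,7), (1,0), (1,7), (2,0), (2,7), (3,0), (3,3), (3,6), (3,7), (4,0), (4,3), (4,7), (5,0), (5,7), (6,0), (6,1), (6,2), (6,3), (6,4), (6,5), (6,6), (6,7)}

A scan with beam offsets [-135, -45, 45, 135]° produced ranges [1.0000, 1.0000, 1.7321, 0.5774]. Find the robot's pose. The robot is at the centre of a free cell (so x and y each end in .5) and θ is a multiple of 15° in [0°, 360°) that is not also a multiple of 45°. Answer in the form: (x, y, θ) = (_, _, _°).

Enumerate (i+0.5, j+0.5, θ) over the 27 free cells and 16 admissible headings. For each, cast all 4 beams and compare to the given ranges.
  (4.5, 1.5, 165°): beam 1 = 1.7321 ≠ 1.0000 ✗
  (1.5, 6.5, 165°): beam 2 = 0.5774 ≠ 1.0000 ✗
  (1.5, 2.5, 255°): beam 2 = 0.5774 ≠ 1.0000 ✗
  (3.5, 4.5, 15°): beam 1 = 0.5774 ≠ 1.0000 ✗
  (2.5, 6.5, 210°): beam 1 = 0.5176 ≠ 1.0000 ✗
  …
  (5.5, 2.5, 195°): r_1=1.0000, r_2=1.0000, r_3=1.7321, r_4=0.5774 — all match ✓
No second candidate reproduces the full scan.

(x, y, θ) = (5.5, 2.5, 195°)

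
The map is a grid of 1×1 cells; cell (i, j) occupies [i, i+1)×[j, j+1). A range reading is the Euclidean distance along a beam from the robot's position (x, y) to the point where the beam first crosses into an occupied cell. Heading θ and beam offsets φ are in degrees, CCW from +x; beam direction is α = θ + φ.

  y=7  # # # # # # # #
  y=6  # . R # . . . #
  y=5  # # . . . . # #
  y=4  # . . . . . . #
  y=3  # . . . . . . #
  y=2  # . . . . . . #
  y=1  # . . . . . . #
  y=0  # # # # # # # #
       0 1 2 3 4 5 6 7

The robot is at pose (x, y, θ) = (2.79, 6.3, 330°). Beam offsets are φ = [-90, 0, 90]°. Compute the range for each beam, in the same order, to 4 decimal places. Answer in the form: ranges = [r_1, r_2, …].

beam 1: φ=-90°, α=240°
  d=(-0.5000,-0.8660)  start (2,6)  tX=1.5800 tY=0.3464  stride 1/|dx|=2.0000 1/|dy|=1.1547
    cross y-line → (2,5), t=0.3464
    cross y-line → (2,4), t=1.5011
    cross x-line → (1,4), t=1.5800
    cross y-line → (1,3), t=2.6558
    cross x-line → (0,3), t=3.5800 (wall)
  → r_1 = 3.5800
beam 2: φ=0°, α=330°
  d=(0.8660,-0.5000)  start (2,6)  tX=0.2425 tY=0.6000  stride 1/|dx|=1.1547 1/|dy|=2.0000
    cross x-line → (3,6), t=0.2425 (wall)
  → r_2 = 0.2425
beam 3: φ=90°, α=60°
  d=(0.5000,0.8660)  start (2,6)  tX=0.4200 tY=0.8083  stride 1/|dx|=2.0000 1/|dy|=1.1547
    cross x-line → (3,6), t=0.4200 (wall)
  → r_3 = 0.4200

ranges = [3.5800, 0.2425, 0.4200]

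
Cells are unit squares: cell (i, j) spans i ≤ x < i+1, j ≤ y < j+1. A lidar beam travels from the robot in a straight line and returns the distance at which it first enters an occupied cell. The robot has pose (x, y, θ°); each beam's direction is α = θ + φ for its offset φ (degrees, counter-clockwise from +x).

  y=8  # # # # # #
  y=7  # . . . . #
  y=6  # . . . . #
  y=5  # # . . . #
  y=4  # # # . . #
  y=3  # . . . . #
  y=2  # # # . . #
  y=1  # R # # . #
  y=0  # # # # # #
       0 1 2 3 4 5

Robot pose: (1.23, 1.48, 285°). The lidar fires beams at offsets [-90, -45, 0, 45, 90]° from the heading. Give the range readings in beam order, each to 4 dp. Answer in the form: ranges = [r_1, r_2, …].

ranges = [0.2381, 0.4600, 0.4969, 0.8891, 0.7972]

beam 1: φ=-90°, α=195°
  cosα=-0.9659 sinα=-0.2588 | (1,1) | tMaxX 0.2381 tMaxY 1.8546 | tΔX 1.0353 tΔY 3.8637
    t=0.2381 [x] (0,1) — stop
  → r_1 = 0.2381
beam 2: φ=-45°, α=240°
  cosα=-0.5000 sinα=-0.8660 | (1,1) | tMaxX 0.4600 tMaxY 0.5543 | tΔX 2.0000 tΔY 1.1547
    t=0.4600 [x] (0,1) — stop
  → r_2 = 0.4600
beam 3: φ=0°, α=285°
  cosα=0.2588 sinα=-0.9659 | (1,1) | tMaxX 2.9751 tMaxY 0.4969 | tΔX 3.8637 tΔY 1.0353
    t=0.4969 [y] (1,0) — stop
  → r_3 = 0.4969
beam 4: φ=45°, α=330°
  cosα=0.8660 sinα=-0.5000 | (1,1) | tMaxX 0.8891 tMaxY 0.9600 | tΔX 1.1547 tΔY 2.0000
    t=0.8891 [x] (2,1) — stop
  → r_4 = 0.8891
beam 5: φ=90°, α=15°
  cosα=0.9659 sinα=0.2588 | (1,1) | tMaxX 0.7972 tMaxY 2.0091 | tΔX 1.0353 tΔY 3.8637
    t=0.7972 [x] (2,1) — stop
  → r_5 = 0.7972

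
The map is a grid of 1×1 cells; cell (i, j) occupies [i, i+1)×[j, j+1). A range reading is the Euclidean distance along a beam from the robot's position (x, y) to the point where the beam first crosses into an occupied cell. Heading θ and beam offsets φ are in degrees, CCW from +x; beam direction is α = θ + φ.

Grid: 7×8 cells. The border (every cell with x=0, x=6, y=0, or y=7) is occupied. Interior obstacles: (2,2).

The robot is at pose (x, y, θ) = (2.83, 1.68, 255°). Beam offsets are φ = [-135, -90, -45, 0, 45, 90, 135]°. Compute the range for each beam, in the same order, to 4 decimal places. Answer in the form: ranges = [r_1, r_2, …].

ranges = [0.3695, 1.8946, 1.3600, 0.7040, 0.7852, 2.6273, 3.6604]

beam 1: φ=-135°, α=120°
  cosα=-0.5000 sinα=0.8660 | (2,1) | tMaxX 1.6600 tMaxY 0.3695 | tΔX 2.0000 tΔY 1.1547
    t=0.3695 [y] (2,2) — stop
  → r_1 = 0.3695
beam 2: φ=-90°, α=165°
  cosα=-0.9659 sinα=0.2588 | (2,1) | tMaxX 0.8593 tMaxY 1.2364 | tΔX 1.0353 tΔY 3.8637
    t=0.8593 [x] (1,1)
    t=1.2364 [y] (1,2)
    t=1.8946 [x] (0,2) — stop
  → r_2 = 1.8946
beam 3: φ=-45°, α=210°
  cosα=-0.8660 sinα=-0.5000 | (2,1) | tMaxX 0.9584 tMaxY 1.3600 | tΔX 1.1547 tΔY 2.0000
    t=0.9584 [x] (1,1)
    t=1.3600 [y] (1,0) — stop
  → r_3 = 1.3600
beam 4: φ=0°, α=255°
  cosα=-0.2588 sinα=-0.9659 | (2,1) | tMaxX 3.2069 tMaxY 0.7040 | tΔX 3.8637 tΔY 1.0353
    t=0.7040 [y] (2,0) — stop
  → r_4 = 0.7040
beam 5: φ=45°, α=300°
  cosα=0.5000 sinα=-0.8660 | (2,1) | tMaxX 0.3400 tMaxY 0.7852 | tΔX 2.0000 tΔY 1.1547
    t=0.3400 [x] (3,1)
    t=0.7852 [y] (3,0) — stop
  → r_5 = 0.7852
beam 6: φ=90°, α=345°
  cosα=0.9659 sinα=-0.2588 | (2,1) | tMaxX 0.1760 tMaxY 2.6273 | tΔX 1.0353 tΔY 3.8637
    t=0.1760 [x] (3,1)
    t=1.2113 [x] (4,1)
    t=2.2465 [x] (5,1)
    t=2.6273 [y] (5,0) — stop
  → r_6 = 2.6273
beam 7: φ=135°, α=30°
  cosα=0.8660 sinα=0.5000 | (2,1) | tMaxX 0.1963 tMaxY 0.6400 | tΔX 1.1547 tΔY 2.0000
    t=0.1963 [x] (3,1)
    t=0.6400 [y] (3,2)
    t=1.3510 [x] (4,2)
    t=2.5057 [x] (5,2)
    t=2.6400 [y] (5,3)
    t=3.6604 [x] (6,3) — stop
  → r_7 = 3.6604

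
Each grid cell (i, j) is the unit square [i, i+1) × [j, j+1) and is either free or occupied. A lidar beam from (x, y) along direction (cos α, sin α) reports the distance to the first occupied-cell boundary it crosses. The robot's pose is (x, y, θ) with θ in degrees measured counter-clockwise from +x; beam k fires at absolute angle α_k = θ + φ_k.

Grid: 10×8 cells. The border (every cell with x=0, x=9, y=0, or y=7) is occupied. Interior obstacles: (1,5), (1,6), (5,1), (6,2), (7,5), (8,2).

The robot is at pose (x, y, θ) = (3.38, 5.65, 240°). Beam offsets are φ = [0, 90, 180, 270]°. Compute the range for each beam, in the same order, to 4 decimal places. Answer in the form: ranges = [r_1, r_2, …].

beam 1: φ=0°, α=240°
  direction (-0.5000, -0.8660); cell (3,5); t to first gridline: x 0.7600, y 0.7506 (then +2.0000 / +1.1547)
    (3,4) via y @ 0.7506
    (2,4) via x @ 0.7600
    (2,3) via y @ 1.9053
    (1,3) via x @ 2.7600
    (1,2) via y @ 3.0600
    (1,1) via y @ 4.2147
    (0,1) via x @ 4.7600  # hit
  → r_1 = 4.7600
beam 2: φ=90°, α=330°
  direction (0.8660, -0.5000); cell (3,5); t to first gridline: x 0.7159, y 1.3000 (then +1.1547 / +2.0000)
    (4,5) via x @ 0.7159
    (4,4) via y @ 1.3000
    (5,4) via x @ 1.8706
    (6,4) via x @ 3.0253
    (6,3) via y @ 3.3000
    (7,3) via x @ 4.1800
    (7,2) via y @ 5.3000
    (8,2) via x @ 5.3347  # hit
  → r_2 = 5.3347
beam 3: φ=180°, α=60°
  direction (0.5000, 0.8660); cell (3,5); t to first gridline: x 1.2400, y 0.4041 (then +2.0000 / +1.1547)
    (3,6) via y @ 0.4041
    (4,6) via x @ 1.2400
    (4,7) via y @ 1.5588  # hit
  → r_3 = 1.5588
beam 4: φ=270°, α=150°
  direction (-0.8660, 0.5000); cell (3,5); t to first gridline: x 0.4388, y 0.7000 (then +1.1547 / +2.0000)
    (2,5) via x @ 0.4388
    (2,6) via y @ 0.7000
    (1,6) via x @ 1.5935  # hit
  → r_4 = 1.5935

ranges = [4.7600, 5.3347, 1.5588, 1.5935]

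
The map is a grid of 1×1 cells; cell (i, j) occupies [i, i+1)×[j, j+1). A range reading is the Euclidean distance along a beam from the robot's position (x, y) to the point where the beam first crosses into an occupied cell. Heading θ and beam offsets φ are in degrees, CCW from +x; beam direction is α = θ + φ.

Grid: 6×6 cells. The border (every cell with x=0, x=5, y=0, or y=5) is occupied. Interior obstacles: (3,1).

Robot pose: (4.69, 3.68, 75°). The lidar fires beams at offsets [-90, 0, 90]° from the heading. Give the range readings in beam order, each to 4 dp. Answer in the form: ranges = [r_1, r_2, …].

beam 1: φ=-90°, α=345°
  d=(0.9659,-0.2588)  start (4,3)  tX=0.3209 tY=2.6273  stride 1/|dx|=1.0353 1/|dy|=3.8637
    cross x-line → (5,3), t=0.3209 (wall)
  → r_1 = 0.3209
beam 2: φ=0°, α=75°
  d=(0.2588,0.9659)  start (4,3)  tX=1.1977 tY=0.3313  stride 1/|dx|=3.8637 1/|dy|=1.0353
    cross y-line → (4,4), t=0.3313
    cross x-line → (5,4), t=1.1977 (wall)
  → r_2 = 1.1977
beam 3: φ=90°, α=165°
  d=(-0.9659,0.2588)  start (4,3)  tX=0.7143 tY=1.2364  stride 1/|dx|=1.0353 1/|dy|=3.8637
    cross x-line → (3,3), t=0.7143
    cross y-line → (3,4), t=1.2364
    cross x-line → (2,4), t=1.7496
    cross x-line → (1,4), t=2.7849
    cross x-line → (0,4), t=3.8202 (wall)
  → r_3 = 3.8202

ranges = [0.3209, 1.1977, 3.8202]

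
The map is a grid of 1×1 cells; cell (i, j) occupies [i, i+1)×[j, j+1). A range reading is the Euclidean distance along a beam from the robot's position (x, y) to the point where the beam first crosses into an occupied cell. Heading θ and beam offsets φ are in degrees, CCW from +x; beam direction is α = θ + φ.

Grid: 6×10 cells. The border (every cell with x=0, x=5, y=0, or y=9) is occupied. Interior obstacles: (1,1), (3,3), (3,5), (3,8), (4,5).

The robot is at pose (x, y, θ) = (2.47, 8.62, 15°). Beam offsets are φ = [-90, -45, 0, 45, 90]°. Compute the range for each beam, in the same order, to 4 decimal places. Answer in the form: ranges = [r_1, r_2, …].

ranges = [2.7124, 0.6120, 0.5487, 0.4388, 0.3934]

beam 1: φ=-90°, α=285°
  d=(0.2588,-0.9659)  start (2,8)  tX=2.0478 tY=0.6419  stride 1/|dx|=3.8637 1/|dy|=1.0353
    cross y-line → (2,7), t=0.6419
    cross y-line → (2,6), t=1.6771
    cross x-line → (3,6), t=2.0478
    cross y-line → (3,5), t=2.7124 (wall)
  → r_1 = 2.7124
beam 2: φ=-45°, α=330°
  d=(0.8660,-0.5000)  start (2,8)  tX=0.6120 tY=1.2400  stride 1/|dx|=1.1547 1/|dy|=2.0000
    cross x-line → (3,8), t=0.6120 (wall)
  → r_2 = 0.6120
beam 3: φ=0°, α=15°
  d=(0.9659,0.2588)  start (2,8)  tX=0.5487 tY=1.4682  stride 1/|dx|=1.0353 1/|dy|=3.8637
    cross x-line → (3,8), t=0.5487 (wall)
  → r_3 = 0.5487
beam 4: φ=45°, α=60°
  d=(0.5000,0.8660)  start (2,8)  tX=1.0600 tY=0.4388  stride 1/|dx|=2.0000 1/|dy|=1.1547
    cross y-line → (2,9), t=0.4388 (wall)
  → r_4 = 0.4388
beam 5: φ=90°, α=105°
  d=(-0.2588,0.9659)  start (2,8)  tX=1.8159 tY=0.3934  stride 1/|dx|=3.8637 1/|dy|=1.0353
    cross y-line → (2,9), t=0.3934 (wall)
  → r_5 = 0.3934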